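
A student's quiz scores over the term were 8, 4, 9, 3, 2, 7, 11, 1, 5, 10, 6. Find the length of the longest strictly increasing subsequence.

3

Track the smallest tail for each achievable length (strict):
8 → extends → [8]
4 → replaces 8 → [4]
9 → extends → [4, 9]
3 → replaces 4 → [3, 9]
2 → replaces 3 → [2, 9]
7 → replaces 9 → [2, 7]
11 → extends → [2, 7, 11]
1 → replaces 2 → [1, 7, 11]
5 → replaces 7 → [1, 5, 11]
10 → replaces 11 → [1, 5, 10]
6 → replaces 10 → [1, 5, 6]
Three tails, so the longest strictly increasing subsequence has length 3 (e.g. 8, 9, 11).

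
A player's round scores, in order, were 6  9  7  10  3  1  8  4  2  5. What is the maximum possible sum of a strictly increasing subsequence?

Let S[i] be the best sum of a strictly increasing subsequence ending at i:
i:      1  2  3  4  5  6  7  8  9 10
a[i]:   6  9  7 10  3  1  8  4  2  5
S:      6 15 13 25  3  1 21  7  3 12
Maximum is 25 (e.g. 6 + 9 + 10).

25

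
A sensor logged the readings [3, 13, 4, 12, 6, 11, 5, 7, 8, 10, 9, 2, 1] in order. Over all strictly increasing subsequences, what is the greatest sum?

38

Let S[i] be the best sum of a strictly increasing subsequence ending at i:
i:      1  2  3  4  5  6  7  8  9 10 11 12 13
a[i]:   3 13  4 12  6 11  5  7  8 10  9  2  1
S:      3 16  7 19 13 24 12 20 28 38 37  2  1
Maximum is 38 (e.g. 3 + 4 + 6 + 7 + 8 + 10).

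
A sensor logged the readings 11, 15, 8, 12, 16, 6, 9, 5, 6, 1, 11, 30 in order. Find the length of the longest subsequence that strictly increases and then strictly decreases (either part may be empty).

6

inc[i] = longest strictly increasing subsequence ending at i; dec[i] = longest strictly decreasing subsequence starting at i:
i:      1  2  3  4  5  6  7  8  9 10 11 12
a[i]:  11 15  8 12 16  6  9  5  6  1 11 30
inc:    1  2  1  2  3  1  2  1  2  1  3  4
dec:    5  5  4  4  4  3  3  2  2  1  1  1
Best peak at i=2 (value 15): inc=2, dec=5, length 2+5−1 = 6.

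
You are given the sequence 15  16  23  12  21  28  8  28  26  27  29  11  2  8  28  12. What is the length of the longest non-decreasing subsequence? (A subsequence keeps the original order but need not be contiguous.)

6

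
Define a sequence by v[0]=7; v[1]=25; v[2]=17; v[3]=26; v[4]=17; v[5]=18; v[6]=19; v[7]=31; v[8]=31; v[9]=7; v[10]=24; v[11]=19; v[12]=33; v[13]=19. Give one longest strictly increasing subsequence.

7, 17, 18, 19, 31, 33

Patience tails give the LIS length; then backtrack through the dp parents:
7 → extends → [7]
25 → extends → [7, 25]
17 → replaces 25 → [7, 17]
26 → extends → [7, 17, 26]
17 → already a tail → [7, 17, 26]
18 → replaces 26 → [7, 17, 18]
19 → extends → [7, 17, 18, 19]
31 → extends → [7, 17, 18, 19, 31]
31 → already a tail → [7, 17, 18, 19, 31]
7 → already a tail → [7, 17, 18, 19, 31]
24 → replaces 31 → [7, 17, 18, 19, 24]
19 → already a tail → [7, 17, 18, 19, 24]
33 → extends → [7, 17, 18, 19, 24, 33]
19 → already a tail → [7, 17, 18, 19, 24, 33]
Length 6; one witness is 7, 17, 18, 19, 31, 33.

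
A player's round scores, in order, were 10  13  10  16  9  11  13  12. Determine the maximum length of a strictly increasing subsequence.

3

Let dp[i] be the length of the longest such subsequence ending at index i:
i:      1  2  3  4  5  6  7  8
a[i]:  10 13 10 16  9 11 13 12
dp:     1  2  1  3  1  2  3  3
Maximum dp value is 3.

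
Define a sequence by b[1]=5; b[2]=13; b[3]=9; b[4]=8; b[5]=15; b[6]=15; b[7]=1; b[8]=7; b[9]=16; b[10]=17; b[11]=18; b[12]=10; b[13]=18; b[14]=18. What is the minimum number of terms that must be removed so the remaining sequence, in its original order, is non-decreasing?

Fewest deletions = n − (longest non-decreasing subsequence).
i:      1  2  3  4  5  6  7  8  9 10 11 12 13 14
b[i]:   5 13  9  8 15 15  1  7 16 17 18 10 18 18
dp:     1  2  2  2  3  4  1  2  5  6  7  3  8  9
max dp = 9, so deletions = 14 − 9 = 5.

5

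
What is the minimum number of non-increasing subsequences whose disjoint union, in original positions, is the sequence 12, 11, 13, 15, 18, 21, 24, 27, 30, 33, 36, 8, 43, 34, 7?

The minimum number of non-increasing subsequences covering a sequence equals the length of its longest strictly increasing subsequence.
LIS length is 11 (e.g. 12, 13, 15, 18, 21, 24, 27, 30, 33, 36, 43), so 11 piles are needed.

11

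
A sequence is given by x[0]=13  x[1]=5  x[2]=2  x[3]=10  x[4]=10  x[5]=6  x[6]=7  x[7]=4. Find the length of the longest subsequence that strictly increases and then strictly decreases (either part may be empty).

4

inc[i] = longest strictly increasing subsequence ending at i; dec[i] = longest strictly decreasing subsequence starting at i:
i:      0  1  2  3  4  5  6  7
x[i]:  13  5  2 10 10  6  7  4
inc:    1  1  1  2  2  2  3  2
dec:    4  2  1  3  3  2  2  1
Best peak at i=0 (value 13): inc=1, dec=4, length 1+4−1 = 4.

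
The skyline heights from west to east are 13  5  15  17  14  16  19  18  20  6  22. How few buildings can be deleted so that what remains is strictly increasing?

Fewest deletions = n − (longest strictly increasing subsequence).
i:      1  2  3  4  5  6  7  8  9 10 11
a[i]:  13  5 15 17 14 16 19 18 20  6 22
dp:     1  1  2  3  2  3  4  4  5  2  6
max dp = 6, so deletions = 11 − 6 = 5.

5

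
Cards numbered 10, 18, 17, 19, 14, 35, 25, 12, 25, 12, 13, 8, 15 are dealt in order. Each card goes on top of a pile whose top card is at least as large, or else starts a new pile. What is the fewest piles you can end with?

4

Place each on the leftmost legal pile:
10 → new pile 1 (tops now [10])
18 → new pile 2 (tops now [10, 18])
17 → pile 2 (tops now [10, 17])
19 → new pile 3 (tops now [10, 17, 19])
14 → pile 2 (tops now [10, 14, 19])
35 → new pile 4 (tops now [10, 14, 19, 35])
25 → pile 4 (tops now [10, 14, 19, 25])
12 → pile 2 (tops now [10, 12, 19, 25])
25 → pile 4 (tops now [10, 12, 19, 25])
12 → pile 2 (tops now [10, 12, 19, 25])
13 → pile 3 (tops now [10, 12, 13, 25])
8 → pile 1 (tops now [8, 12, 13, 25])
15 → pile 4 (tops now [8, 12, 13, 15])
Four piles.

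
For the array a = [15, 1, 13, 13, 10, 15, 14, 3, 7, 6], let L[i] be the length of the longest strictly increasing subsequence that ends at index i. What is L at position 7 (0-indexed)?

2

dp[i] = 1 + max{dp[j] : j<i, a[j]<a[i]} (or 1 if no such j):
i:      0  1  2  3  4  5  6  7  8  9
a[i]:  15  1 13 13 10 15 14  3  7  6
dp:     1  1  2  2  2  3  3  2  3  3
At index 7 the value is 2.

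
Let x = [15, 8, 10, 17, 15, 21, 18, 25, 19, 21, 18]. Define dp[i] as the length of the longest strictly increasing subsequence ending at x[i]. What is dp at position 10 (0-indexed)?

4

dp[i] = 1 + max{dp[j] : j<i, x[j]<x[i]} (or 1 if no such j):
i:      0  1  2  3  4  5  6  7  8  9 10
x[i]:  15  8 10 17 15 21 18 25 19 21 18
dp:     1  1  2  3  3  4  4  5  5  6  4
At index 10 the value is 4.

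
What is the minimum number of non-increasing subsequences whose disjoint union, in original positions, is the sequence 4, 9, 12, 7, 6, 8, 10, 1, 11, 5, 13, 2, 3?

6

Place each on the leftmost legal pile:
4 → new pile 1 (tops now [4])
9 → new pile 2 (tops now [4, 9])
12 → new pile 3 (tops now [4, 9, 12])
7 → pile 2 (tops now [4, 7, 12])
6 → pile 2 (tops now [4, 6, 12])
8 → pile 3 (tops now [4, 6, 8])
10 → new pile 4 (tops now [4, 6, 8, 10])
1 → pile 1 (tops now [1, 6, 8, 10])
11 → new pile 5 (tops now [1, 6, 8, 10, 11])
5 → pile 2 (tops now [1, 5, 8, 10, 11])
13 → new pile 6 (tops now [1, 5, 8, 10, 11, 13])
2 → pile 2 (tops now [1, 2, 8, 10, 11, 13])
3 → pile 3 (tops now [1, 2, 3, 10, 11, 13])
Six piles.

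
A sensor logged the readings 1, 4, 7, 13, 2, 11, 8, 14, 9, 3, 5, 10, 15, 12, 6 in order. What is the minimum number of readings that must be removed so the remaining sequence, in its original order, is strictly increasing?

Fewest deletions = n − (longest strictly increasing subsequence).
i:      1  2  3  4  5  6  7  8  9 10 11 12 13 14 15
a[i]:   1  4  7 13  2 11  8 14  9  3  5 10 15 12  6
dp:     1  2  3  4  2  4  4  5  5  3  4  6  7  7  5
max dp = 7, so deletions = 15 − 7 = 8.

8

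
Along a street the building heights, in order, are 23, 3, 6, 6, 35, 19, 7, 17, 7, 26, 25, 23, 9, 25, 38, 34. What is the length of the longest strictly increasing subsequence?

7

Let dp[i] be the length of the longest such subsequence ending at index i:
i:      1  2  3  4  5  6  7  8  9 10 11 12 13 14 15 16
a[i]:  23  3  6  6 35 19  7 17  7 26 25 23  9 25 38 34
dp:     1  1  2  2  3  3  3  4  3  5  5  5  4  6  7  7
Maximum dp value is 7.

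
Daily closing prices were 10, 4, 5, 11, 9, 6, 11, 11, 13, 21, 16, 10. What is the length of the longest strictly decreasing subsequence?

Let dp[i] be the longest strictly decreasing subsequence ending at i:
i:      1  2  3  4  5  6  7  8  9 10 11 12
a[i]:  10  4  5 11  9  6 11 11 13 21 16 10
dp:     1  2  2  1  2  3  1  1  1  1  2  3
Maximum is 3.

3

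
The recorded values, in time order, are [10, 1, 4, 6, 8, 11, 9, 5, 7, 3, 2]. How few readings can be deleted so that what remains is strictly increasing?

Fewest deletions = n − (longest strictly increasing subsequence).
Patience tails:
10 → extends → [10]
1 → replaces 10 → [1]
4 → extends → [1, 4]
6 → extends → [1, 4, 6]
8 → extends → [1, 4, 6, 8]
11 → extends → [1, 4, 6, 8, 11]
9 → replaces 11 → [1, 4, 6, 8, 9]
5 → replaces 6 → [1, 4, 5, 8, 9]
7 → replaces 8 → [1, 4, 5, 7, 9]
3 → replaces 4 → [1, 3, 5, 7, 9]
2 → replaces 3 → [1, 2, 5, 7, 9]
Longest strictly increasing subsequence has length 5, so deletions = 11 − 5 = 6.

6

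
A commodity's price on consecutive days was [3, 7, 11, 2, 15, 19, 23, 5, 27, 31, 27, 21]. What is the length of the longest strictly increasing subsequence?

Let dp[i] be the length of the longest such subsequence ending at index i:
i:      1  2  3  4  5  6  7  8  9 10 11 12
a[i]:   3  7 11  2 15 19 23  5 27 31 27 21
dp:     1  2  3  1  4  5  6  2  7  8  7  6
Maximum dp value is 8.

8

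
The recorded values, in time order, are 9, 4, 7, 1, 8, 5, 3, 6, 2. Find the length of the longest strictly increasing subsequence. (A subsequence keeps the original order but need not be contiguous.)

Let dp[i] be the length of the longest such subsequence ending at index i:
i:     1 2 3 4 5 6 7 8 9
a[i]:  9 4 7 1 8 5 3 6 2
dp:    1 1 2 1 3 2 2 3 2
Maximum dp value is 3.

3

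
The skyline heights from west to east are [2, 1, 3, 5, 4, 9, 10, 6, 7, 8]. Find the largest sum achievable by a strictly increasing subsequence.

Let S[i] be the best sum of a strictly increasing subsequence ending at i:
i:      1  2  3  4  5  6  7  8  9 10
a[i]:   2  1  3  5  4  9 10  6  7  8
S:      2  1  5 10  9 19 29 16 23 31
Maximum is 31 (e.g. 2 + 3 + 5 + 6 + 7 + 8).

31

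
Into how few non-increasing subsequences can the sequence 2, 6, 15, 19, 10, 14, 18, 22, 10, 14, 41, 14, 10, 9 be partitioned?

Place each on the leftmost legal pile:
2 → new pile 1 (tops now [2])
6 → new pile 2 (tops now [2, 6])
15 → new pile 3 (tops now [2, 6, 15])
19 → new pile 4 (tops now [2, 6, 15, 19])
10 → pile 3 (tops now [2, 6, 10, 19])
14 → pile 4 (tops now [2, 6, 10, 14])
18 → new pile 5 (tops now [2, 6, 10, 14, 18])
22 → new pile 6 (tops now [2, 6, 10, 14, 18, 22])
10 → pile 3 (tops now [2, 6, 10, 14, 18, 22])
14 → pile 4 (tops now [2, 6, 10, 14, 18, 22])
41 → new pile 7 (tops now [2, 6, 10, 14, 18, 22, 41])
14 → pile 4 (tops now [2, 6, 10, 14, 18, 22, 41])
10 → pile 3 (tops now [2, 6, 10, 14, 18, 22, 41])
9 → pile 3 (tops now [2, 6, 9, 14, 18, 22, 41])
Seven piles.

7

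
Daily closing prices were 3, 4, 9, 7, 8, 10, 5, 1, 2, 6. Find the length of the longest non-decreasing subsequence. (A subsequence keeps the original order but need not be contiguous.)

5

Track the smallest tail for each achievable length (allowing ties):
3 → extends → [3]
4 → extends → [3, 4]
9 → extends → [3, 4, 9]
7 → replaces 9 → [3, 4, 7]
8 → extends → [3, 4, 7, 8]
10 → extends → [3, 4, 7, 8, 10]
5 → replaces 7 → [3, 4, 5, 8, 10]
1 → replaces 3 → [1, 4, 5, 8, 10]
2 → replaces 4 → [1, 2, 5, 8, 10]
6 → replaces 8 → [1, 2, 5, 6, 10]
Five tails, so the longest non-decreasing subsequence has length 5 (e.g. 3, 4, 7, 8, 10).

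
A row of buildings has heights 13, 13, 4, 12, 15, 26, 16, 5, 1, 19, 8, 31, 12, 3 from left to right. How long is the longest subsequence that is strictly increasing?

Let dp[i] be the length of the longest such subsequence ending at index i:
i:      1  2  3  4  5  6  7  8  9 10 11 12 13 14
a[i]:  13 13  4 12 15 26 16  5  1 19  8 31 12  3
dp:     1  1  1  2  3  4  4  2  1  5  3  6  4  2
Maximum dp value is 6.

6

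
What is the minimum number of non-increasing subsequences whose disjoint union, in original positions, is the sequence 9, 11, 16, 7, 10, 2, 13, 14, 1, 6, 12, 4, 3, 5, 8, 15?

5

Place each on the leftmost legal pile:
9 → new pile 1 (tops now [9])
11 → new pile 2 (tops now [9, 11])
16 → new pile 3 (tops now [9, 11, 16])
7 → pile 1 (tops now [7, 11, 16])
10 → pile 2 (tops now [7, 10, 16])
2 → pile 1 (tops now [2, 10, 16])
13 → pile 3 (tops now [2, 10, 13])
14 → new pile 4 (tops now [2, 10, 13, 14])
1 → pile 1 (tops now [1, 10, 13, 14])
6 → pile 2 (tops now [1, 6, 13, 14])
12 → pile 3 (tops now [1, 6, 12, 14])
4 → pile 2 (tops now [1, 4, 12, 14])
3 → pile 2 (tops now [1, 3, 12, 14])
5 → pile 3 (tops now [1, 3, 5, 14])
8 → pile 4 (tops now [1, 3, 5, 8])
15 → new pile 5 (tops now [1, 3, 5, 8, 15])
Five piles.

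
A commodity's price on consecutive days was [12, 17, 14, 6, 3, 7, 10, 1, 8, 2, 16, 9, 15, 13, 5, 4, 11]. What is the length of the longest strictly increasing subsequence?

Track the smallest tail for each achievable length (strict):
12 → extends → [12]
17 → extends → [12, 17]
14 → replaces 17 → [12, 14]
6 → replaces 12 → [6, 14]
3 → replaces 6 → [3, 14]
7 → replaces 14 → [3, 7]
10 → extends → [3, 7, 10]
1 → replaces 3 → [1, 7, 10]
8 → replaces 10 → [1, 7, 8]
2 → replaces 7 → [1, 2, 8]
16 → extends → [1, 2, 8, 16]
9 → replaces 16 → [1, 2, 8, 9]
15 → extends → [1, 2, 8, 9, 15]
13 → replaces 15 → [1, 2, 8, 9, 13]
5 → replaces 8 → [1, 2, 5, 9, 13]
4 → replaces 5 → [1, 2, 4, 9, 13]
11 → replaces 13 → [1, 2, 4, 9, 11]
Five tails, so the longest strictly increasing subsequence has length 5 (e.g. 6, 7, 8, 9, 15).

5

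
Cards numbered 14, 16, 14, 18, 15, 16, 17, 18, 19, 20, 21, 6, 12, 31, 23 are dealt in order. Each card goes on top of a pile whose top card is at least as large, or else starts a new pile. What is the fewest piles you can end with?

9

The minimum number of non-increasing subsequences covering a sequence equals the length of its longest strictly increasing subsequence.
LIS length is 9 (e.g. 14, 15, 16, 17, 18, 19, 20, 21, 31), so 9 piles are needed.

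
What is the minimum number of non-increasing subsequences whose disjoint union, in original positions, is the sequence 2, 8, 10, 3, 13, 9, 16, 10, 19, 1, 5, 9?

6

Place each on the leftmost legal pile:
2 → new pile 1 (tops now [2])
8 → new pile 2 (tops now [2, 8])
10 → new pile 3 (tops now [2, 8, 10])
3 → pile 2 (tops now [2, 3, 10])
13 → new pile 4 (tops now [2, 3, 10, 13])
9 → pile 3 (tops now [2, 3, 9, 13])
16 → new pile 5 (tops now [2, 3, 9, 13, 16])
10 → pile 4 (tops now [2, 3, 9, 10, 16])
19 → new pile 6 (tops now [2, 3, 9, 10, 16, 19])
1 → pile 1 (tops now [1, 3, 9, 10, 16, 19])
5 → pile 3 (tops now [1, 3, 5, 10, 16, 19])
9 → pile 4 (tops now [1, 3, 5, 9, 16, 19])
Six piles.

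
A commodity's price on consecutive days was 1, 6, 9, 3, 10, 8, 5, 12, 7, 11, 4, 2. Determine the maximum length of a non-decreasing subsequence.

5

Let dp[i] be the length of the longest such subsequence ending at index i:
i:      1  2  3  4  5  6  7  8  9 10 11 12
a[i]:   1  6  9  3 10  8  5 12  7 11  4  2
dp:     1  2  3  2  4  3  3  5  4  5  3  2
Maximum dp value is 5.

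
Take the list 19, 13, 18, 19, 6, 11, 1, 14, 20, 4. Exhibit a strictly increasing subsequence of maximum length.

13, 18, 19, 20

Patience tails give the LIS length; then backtrack through the dp parents:
19 → extends → [19]
13 → replaces 19 → [13]
18 → extends → [13, 18]
19 → extends → [13, 18, 19]
6 → replaces 13 → [6, 18, 19]
11 → replaces 18 → [6, 11, 19]
1 → replaces 6 → [1, 11, 19]
14 → replaces 19 → [1, 11, 14]
20 → extends → [1, 11, 14, 20]
4 → replaces 11 → [1, 4, 14, 20]
Length 4; one witness is 13, 18, 19, 20.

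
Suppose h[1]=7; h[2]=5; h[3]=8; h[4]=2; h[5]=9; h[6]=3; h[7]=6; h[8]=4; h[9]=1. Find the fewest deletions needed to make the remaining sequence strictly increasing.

6

Fewest deletions = n − (longest strictly increasing subsequence).
Patience tails:
7 → extends → [7]
5 → replaces 7 → [5]
8 → extends → [5, 8]
2 → replaces 5 → [2, 8]
9 → extends → [2, 8, 9]
3 → replaces 8 → [2, 3, 9]
6 → replaces 9 → [2, 3, 6]
4 → replaces 6 → [2, 3, 4]
1 → replaces 2 → [1, 3, 4]
Longest strictly increasing subsequence has length 3, so deletions = 9 − 3 = 6.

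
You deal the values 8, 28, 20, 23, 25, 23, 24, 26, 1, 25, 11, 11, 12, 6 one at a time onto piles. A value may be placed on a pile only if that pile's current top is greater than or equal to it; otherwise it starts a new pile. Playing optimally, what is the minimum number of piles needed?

Place each on the leftmost legal pile:
8 → new pile 1 (tops now [8])
28 → new pile 2 (tops now [8, 28])
20 → pile 2 (tops now [8, 20])
23 → new pile 3 (tops now [8, 20, 23])
25 → new pile 4 (tops now [8, 20, 23, 25])
23 → pile 3 (tops now [8, 20, 23, 25])
24 → pile 4 (tops now [8, 20, 23, 24])
26 → new pile 5 (tops now [8, 20, 23, 24, 26])
1 → pile 1 (tops now [1, 20, 23, 24, 26])
25 → pile 5 (tops now [1, 20, 23, 24, 25])
11 → pile 2 (tops now [1, 11, 23, 24, 25])
11 → pile 2 (tops now [1, 11, 23, 24, 25])
12 → pile 3 (tops now [1, 11, 12, 24, 25])
6 → pile 2 (tops now [1, 6, 12, 24, 25])
Five piles.

5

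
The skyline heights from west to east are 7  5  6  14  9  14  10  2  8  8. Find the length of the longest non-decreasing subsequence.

4

Let dp[i] be the length of the longest such subsequence ending at index i:
i:      1  2  3  4  5  6  7  8  9 10
a[i]:   7  5  6 14  9 14 10  2  8  8
dp:     1  1  2  3  3  4  4  1  3  4
Maximum dp value is 4.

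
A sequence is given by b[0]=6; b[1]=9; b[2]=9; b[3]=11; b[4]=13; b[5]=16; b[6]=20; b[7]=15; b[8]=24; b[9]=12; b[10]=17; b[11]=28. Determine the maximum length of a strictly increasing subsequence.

8

Track the smallest tail for each achievable length (strict):
6 → extends → [6]
9 → extends → [6, 9]
9 → already a tail → [6, 9]
11 → extends → [6, 9, 11]
13 → extends → [6, 9, 11, 13]
16 → extends → [6, 9, 11, 13, 16]
20 → extends → [6, 9, 11, 13, 16, 20]
15 → replaces 16 → [6, 9, 11, 13, 15, 20]
24 → extends → [6, 9, 11, 13, 15, 20, 24]
12 → replaces 13 → [6, 9, 11, 12, 15, 20, 24]
17 → replaces 20 → [6, 9, 11, 12, 15, 17, 24]
28 → extends → [6, 9, 11, 12, 15, 17, 24, 28]
Eight tails, so the longest strictly increasing subsequence has length 8 (e.g. 6, 9, 11, 13, 16, 20, 24, 28).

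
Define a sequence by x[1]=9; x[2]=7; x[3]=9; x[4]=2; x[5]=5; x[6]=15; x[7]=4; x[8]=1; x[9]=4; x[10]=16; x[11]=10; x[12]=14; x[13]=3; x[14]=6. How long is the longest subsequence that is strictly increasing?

Track the smallest tail for each achievable length (strict):
9 → extends → [9]
7 → replaces 9 → [7]
9 → extends → [7, 9]
2 → replaces 7 → [2, 9]
5 → replaces 9 → [2, 5]
15 → extends → [2, 5, 15]
4 → replaces 5 → [2, 4, 15]
1 → replaces 2 → [1, 4, 15]
4 → already a tail → [1, 4, 15]
16 → extends → [1, 4, 15, 16]
10 → replaces 15 → [1, 4, 10, 16]
14 → replaces 16 → [1, 4, 10, 14]
3 → replaces 4 → [1, 3, 10, 14]
6 → replaces 10 → [1, 3, 6, 14]
Four tails, so the longest strictly increasing subsequence has length 4 (e.g. 7, 9, 15, 16).

4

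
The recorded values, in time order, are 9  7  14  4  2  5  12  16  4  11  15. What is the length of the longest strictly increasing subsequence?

4

Let dp[i] be the length of the longest such subsequence ending at index i:
i:      1  2  3  4  5  6  7  8  9 10 11
a[i]:   9  7 14  4  2  5 12 16  4 11 15
dp:     1  1  2  1  1  2  3  4  2  3  4
Maximum dp value is 4.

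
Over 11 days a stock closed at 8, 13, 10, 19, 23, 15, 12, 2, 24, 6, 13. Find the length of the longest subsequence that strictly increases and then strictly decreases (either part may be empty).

inc[i] = longest strictly increasing subsequence ending at i; dec[i] = longest strictly decreasing subsequence starting at i:
i:      1  2  3  4  5  6  7  8  9 10 11
a[i]:   8 13 10 19 23 15 12  2 24  6 13
inc:    1  2  2  3  4  3  3  1  5  2  4
dec:    2  3  2  4  4  3  2  1  2  1  1
Best peak at i=5 (value 23): inc=4, dec=4, length 4+4−1 = 7.

7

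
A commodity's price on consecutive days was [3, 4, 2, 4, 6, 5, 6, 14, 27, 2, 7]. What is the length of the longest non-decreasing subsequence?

7

Let dp[i] be the length of the longest such subsequence ending at index i:
i:      1  2  3  4  5  6  7  8  9 10 11
a[i]:   3  4  2  4  6  5  6 14 27  2  7
dp:     1  2  1  3  4  4  5  6  7  2  6
Maximum dp value is 7.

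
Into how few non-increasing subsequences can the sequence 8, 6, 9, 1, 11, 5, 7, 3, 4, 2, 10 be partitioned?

4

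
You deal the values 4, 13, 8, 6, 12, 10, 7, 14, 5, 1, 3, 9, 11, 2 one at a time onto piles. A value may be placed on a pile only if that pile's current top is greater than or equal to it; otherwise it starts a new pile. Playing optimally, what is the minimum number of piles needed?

5

Place each on the leftmost legal pile:
4 → new pile 1 (tops now [4])
13 → new pile 2 (tops now [4, 13])
8 → pile 2 (tops now [4, 8])
6 → pile 2 (tops now [4, 6])
12 → new pile 3 (tops now [4, 6, 12])
10 → pile 3 (tops now [4, 6, 10])
7 → pile 3 (tops now [4, 6, 7])
14 → new pile 4 (tops now [4, 6, 7, 14])
5 → pile 2 (tops now [4, 5, 7, 14])
1 → pile 1 (tops now [1, 5, 7, 14])
3 → pile 2 (tops now [1, 3, 7, 14])
9 → pile 4 (tops now [1, 3, 7, 9])
11 → new pile 5 (tops now [1, 3, 7, 9, 11])
2 → pile 2 (tops now [1, 2, 7, 9, 11])
Five piles.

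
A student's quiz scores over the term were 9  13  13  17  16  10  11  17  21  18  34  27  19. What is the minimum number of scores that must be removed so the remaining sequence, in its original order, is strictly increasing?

Fewest deletions = n − (longest strictly increasing subsequence).
i:      1  2  3  4  5  6  7  8  9 10 11 12 13
a[i]:   9 13 13 17 16 10 11 17 21 18 34 27 19
dp:     1  2  2  3  3  2  3  4  5  5  6  6  6
max dp = 6, so deletions = 13 − 6 = 7.

7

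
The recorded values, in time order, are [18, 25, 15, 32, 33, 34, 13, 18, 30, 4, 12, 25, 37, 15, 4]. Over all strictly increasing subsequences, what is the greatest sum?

Let S[i] be the best sum of a strictly increasing subsequence ending at i:
i:       1   2   3   4   5   6   7   8   9  10  11  12  13  14  15
a[i]:   18  25  15  32  33  34  13  18  30   4  12  25  37  15   4
S:      18  43  15  75 108 142  13  33  73   4  16  58 179  31   4
Maximum is 179 (e.g. 18 + 25 + 32 + 33 + 34 + 37).

179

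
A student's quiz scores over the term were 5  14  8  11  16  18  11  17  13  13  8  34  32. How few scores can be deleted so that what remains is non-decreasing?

Fewest deletions = n − (longest non-decreasing subsequence).
i:      1  2  3  4  5  6  7  8  9 10 11 12 13
a[i]:   5 14  8 11 16 18 11 17 13 13  8 34 32
dp:     1  2  2  3  4  5  4  5  5  6  3  7  7
max dp = 7, so deletions = 13 − 7 = 6.

6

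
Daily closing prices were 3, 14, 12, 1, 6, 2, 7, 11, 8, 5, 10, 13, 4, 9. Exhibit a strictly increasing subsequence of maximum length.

Patience tails give the LIS length; then backtrack through the dp parents:
3 → extends → [3]
14 → extends → [3, 14]
12 → replaces 14 → [3, 12]
1 → replaces 3 → [1, 12]
6 → replaces 12 → [1, 6]
2 → replaces 6 → [1, 2]
7 → extends → [1, 2, 7]
11 → extends → [1, 2, 7, 11]
8 → replaces 11 → [1, 2, 7, 8]
5 → replaces 7 → [1, 2, 5, 8]
10 → extends → [1, 2, 5, 8, 10]
13 → extends → [1, 2, 5, 8, 10, 13]
4 → replaces 5 → [1, 2, 4, 8, 10, 13]
9 → replaces 10 → [1, 2, 4, 8, 9, 13]
Length 6; one witness is 3, 6, 7, 8, 10, 13.

3, 6, 7, 8, 10, 13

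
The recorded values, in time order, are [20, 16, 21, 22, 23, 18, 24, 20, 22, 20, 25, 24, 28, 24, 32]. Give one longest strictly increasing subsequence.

20, 21, 22, 23, 24, 25, 28, 32

Patience tails give the LIS length; then backtrack through the dp parents:
20 → extends → [20]
16 → replaces 20 → [16]
21 → extends → [16, 21]
22 → extends → [16, 21, 22]
23 → extends → [16, 21, 22, 23]
18 → replaces 21 → [16, 18, 22, 23]
24 → extends → [16, 18, 22, 23, 24]
20 → replaces 22 → [16, 18, 20, 23, 24]
22 → replaces 23 → [16, 18, 20, 22, 24]
20 → already a tail → [16, 18, 20, 22, 24]
25 → extends → [16, 18, 20, 22, 24, 25]
24 → already a tail → [16, 18, 20, 22, 24, 25]
28 → extends → [16, 18, 20, 22, 24, 25, 28]
24 → already a tail → [16, 18, 20, 22, 24, 25, 28]
32 → extends → [16, 18, 20, 22, 24, 25, 28, 32]
Length 8; one witness is 20, 21, 22, 23, 24, 25, 28, 32.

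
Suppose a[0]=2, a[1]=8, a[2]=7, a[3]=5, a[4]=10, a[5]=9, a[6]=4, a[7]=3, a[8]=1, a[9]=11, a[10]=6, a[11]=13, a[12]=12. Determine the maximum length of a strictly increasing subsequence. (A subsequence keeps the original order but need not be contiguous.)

Track the smallest tail for each achievable length (strict):
2 → extends → [2]
8 → extends → [2, 8]
7 → replaces 8 → [2, 7]
5 → replaces 7 → [2, 5]
10 → extends → [2, 5, 10]
9 → replaces 10 → [2, 5, 9]
4 → replaces 5 → [2, 4, 9]
3 → replaces 4 → [2, 3, 9]
1 → replaces 2 → [1, 3, 9]
11 → extends → [1, 3, 9, 11]
6 → replaces 9 → [1, 3, 6, 11]
13 → extends → [1, 3, 6, 11, 13]
12 → replaces 13 → [1, 3, 6, 11, 12]
Five tails, so the longest strictly increasing subsequence has length 5 (e.g. 2, 8, 10, 11, 13).

5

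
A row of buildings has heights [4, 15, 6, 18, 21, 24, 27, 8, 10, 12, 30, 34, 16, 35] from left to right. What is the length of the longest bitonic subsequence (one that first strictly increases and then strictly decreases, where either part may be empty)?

inc[i] = longest strictly increasing subsequence ending at i; dec[i] = longest strictly decreasing subsequence starting at i:
i:      1  2  3  4  5  6  7  8  9 10 11 12 13 14
a[i]:   4 15  6 18 21 24 27  8 10 12 30 34 16 35
inc:    1  2  2  3  4  5  6  3  4  5  7  8  6  9
dec:    1  2  1  2  2  2  2  1  1  1  2  2  1  1
Best peak at i=12 (value 34): inc=8, dec=2, length 8+2−1 = 9.

9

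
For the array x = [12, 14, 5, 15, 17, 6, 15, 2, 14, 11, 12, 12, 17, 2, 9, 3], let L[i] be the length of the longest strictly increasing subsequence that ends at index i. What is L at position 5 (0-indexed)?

dp[i] = 1 + max{dp[j] : j<i, x[j]<x[i]} (or 1 if no such j):
i:      0  1  2  3  4  5  6  7  8  9 10 11 12 13 14 15
x[i]:  12 14  5 15 17  6 15  2 14 11 12 12 17  2  9  3
dp:     1  2  1  3  4  2  3  1  3  3  4  4  5  1  3  2
At index 5 the value is 2.

2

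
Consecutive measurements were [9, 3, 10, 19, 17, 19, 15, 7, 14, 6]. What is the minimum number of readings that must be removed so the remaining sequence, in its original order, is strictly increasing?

6

Fewest deletions = n − (longest strictly increasing subsequence).
i:      1  2  3  4  5  6  7  8  9 10
a[i]:   9  3 10 19 17 19 15  7 14  6
dp:     1  1  2  3  3  4  3  2  3  2
max dp = 4, so deletions = 10 − 4 = 6.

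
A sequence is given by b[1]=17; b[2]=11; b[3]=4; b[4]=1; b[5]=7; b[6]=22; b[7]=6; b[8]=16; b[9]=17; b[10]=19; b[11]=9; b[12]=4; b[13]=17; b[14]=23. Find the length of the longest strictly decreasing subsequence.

Negate each value so 'decreasing' becomes 'increasing', then run patience tails on the negated sequence:
-17 → extends → [-17]
-11 → extends → [-17, -11]
-4 → extends → [-17, -11, -4]
-1 → extends → [-17, -11, -4, -1]
-7 → replaces -4 → [-17, -11, -7, -1]
-22 → replaces -17 → [-22, -11, -7, -1]
-6 → replaces -1 → [-22, -11, -7, -6]
-16 → replaces -11 → [-22, -16, -7, -6]
-17 → replaces -16 → [-22, -17, -7, -6]
-19 → replaces -17 → [-22, -19, -7, -6]
-9 → replaces -7 → [-22, -19, -9, -6]
-4 → extends → [-22, -19, -9, -6, -4]
-17 → replaces -9 → [-22, -19, -17, -6, -4]
-23 → replaces -22 → [-23, -19, -17, -6, -4]
Five tails, so the longest strictly decreasing subsequence of the original has length 5.

5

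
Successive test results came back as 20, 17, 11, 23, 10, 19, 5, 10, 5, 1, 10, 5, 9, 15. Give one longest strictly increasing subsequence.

Patience tails give the LIS length; then backtrack through the dp parents:
20 → extends → [20]
17 → replaces 20 → [17]
11 → replaces 17 → [11]
23 → extends → [11, 23]
10 → replaces 11 → [10, 23]
19 → replaces 23 → [10, 19]
5 → replaces 10 → [5, 19]
10 → replaces 19 → [5, 10]
5 → already a tail → [5, 10]
1 → replaces 5 → [1, 10]
10 → already a tail → [1, 10]
5 → replaces 10 → [1, 5]
9 → extends → [1, 5, 9]
15 → extends → [1, 5, 9, 15]
Length 4; one witness is 1, 5, 9, 15.

1, 5, 9, 15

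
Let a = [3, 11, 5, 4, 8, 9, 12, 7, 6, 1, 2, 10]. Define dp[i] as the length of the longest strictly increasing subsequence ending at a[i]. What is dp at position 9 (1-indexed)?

3

dp[i] = 1 + max{dp[j] : j<i, a[j]<a[i]} (or 1 if no such j):
i:      1  2  3  4  5  6  7  8  9 10 11 12
a[i]:   3 11  5  4  8  9 12  7  6  1  2 10
dp:     1  2  2  2  3  4  5  3  3  1  2  5
At index 9 the value is 3.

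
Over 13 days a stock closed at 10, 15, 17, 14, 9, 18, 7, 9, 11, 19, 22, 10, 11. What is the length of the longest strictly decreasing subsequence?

Let dp[i] be the longest strictly decreasing subsequence ending at i:
i:      1  2  3  4  5  6  7  8  9 10 11 12 13
a[i]:  10 15 17 14  9 18  7  9 11 19 22 10 11
dp:     1  1  1  2  3  1  4  3  3  1  1  4  3
Maximum is 4.

4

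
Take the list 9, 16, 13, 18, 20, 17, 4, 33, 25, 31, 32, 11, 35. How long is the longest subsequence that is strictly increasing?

8

Let dp[i] be the length of the longest such subsequence ending at index i:
i:      1  2  3  4  5  6  7  8  9 10 11 12 13
a[i]:   9 16 13 18 20 17  4 33 25 31 32 11 35
dp:     1  2  2  3  4  3  1  5  5  6  7  2  8
Maximum dp value is 8.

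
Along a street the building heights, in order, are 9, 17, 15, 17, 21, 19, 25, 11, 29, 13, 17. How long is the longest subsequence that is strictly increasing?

Let dp[i] be the length of the longest such subsequence ending at index i:
i:      1  2  3  4  5  6  7  8  9 10 11
a[i]:   9 17 15 17 21 19 25 11 29 13 17
dp:     1  2  2  3  4  4  5  2  6  3  4
Maximum dp value is 6.

6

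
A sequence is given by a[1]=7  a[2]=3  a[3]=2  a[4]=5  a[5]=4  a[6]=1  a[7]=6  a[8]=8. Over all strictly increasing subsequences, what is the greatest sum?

Let S[i] be the best sum of a strictly increasing subsequence ending at i:
i:      1  2  3  4  5  6  7  8
a[i]:   7  3  2  5  4  1  6  8
S:      7  3  2  8  7  1 14 22
Maximum is 22 (e.g. 3 + 5 + 6 + 8).

22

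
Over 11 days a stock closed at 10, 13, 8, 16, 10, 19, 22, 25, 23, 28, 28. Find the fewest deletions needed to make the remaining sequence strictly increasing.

Fewest deletions = n − (longest strictly increasing subsequence).
Patience tails:
10 → extends → [10]
13 → extends → [10, 13]
8 → replaces 10 → [8, 13]
16 → extends → [8, 13, 16]
10 → replaces 13 → [8, 10, 16]
19 → extends → [8, 10, 16, 19]
22 → extends → [8, 10, 16, 19, 22]
25 → extends → [8, 10, 16, 19, 22, 25]
23 → replaces 25 → [8, 10, 16, 19, 22, 23]
28 → extends → [8, 10, 16, 19, 22, 23, 28]
28 → already a tail → [8, 10, 16, 19, 22, 23, 28]
Longest strictly increasing subsequence has length 7, so deletions = 11 − 7 = 4.

4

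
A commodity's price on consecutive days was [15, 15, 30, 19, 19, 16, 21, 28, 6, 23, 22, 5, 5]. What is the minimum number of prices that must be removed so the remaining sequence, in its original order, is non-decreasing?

Fewest deletions = n − (longest non-decreasing subsequence).
Patience tails:
15 → extends → [15]
15 → extends → [15, 15]
30 → extends → [15, 15, 30]
19 → replaces 30 → [15, 15, 19]
19 → extends → [15, 15, 19, 19]
16 → replaces 19 → [15, 15, 16, 19]
21 → extends → [15, 15, 16, 19, 21]
28 → extends → [15, 15, 16, 19, 21, 28]
6 → replaces 15 → [6, 15, 16, 19, 21, 28]
23 → replaces 28 → [6, 15, 16, 19, 21, 23]
22 → replaces 23 → [6, 15, 16, 19, 21, 22]
5 → replaces 6 → [5, 15, 16, 19, 21, 22]
5 → replaces 15 → [5, 5, 16, 19, 21, 22]
Longest non-decreasing subsequence has length 6, so deletions = 13 − 6 = 7.

7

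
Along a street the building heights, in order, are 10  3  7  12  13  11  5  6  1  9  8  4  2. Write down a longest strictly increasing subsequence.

3, 7, 12, 13

Patience tails give the LIS length; then backtrack through the dp parents:
10 → extends → [10]
3 → replaces 10 → [3]
7 → extends → [3, 7]
12 → extends → [3, 7, 12]
13 → extends → [3, 7, 12, 13]
11 → replaces 12 → [3, 7, 11, 13]
5 → replaces 7 → [3, 5, 11, 13]
6 → replaces 11 → [3, 5, 6, 13]
1 → replaces 3 → [1, 5, 6, 13]
9 → replaces 13 → [1, 5, 6, 9]
8 → replaces 9 → [1, 5, 6, 8]
4 → replaces 5 → [1, 4, 6, 8]
2 → replaces 4 → [1, 2, 6, 8]
Length 4; one witness is 3, 7, 12, 13.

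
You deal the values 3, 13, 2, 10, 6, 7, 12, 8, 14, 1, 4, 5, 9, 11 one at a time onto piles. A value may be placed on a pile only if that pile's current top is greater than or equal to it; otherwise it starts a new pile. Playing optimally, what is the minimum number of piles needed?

6

Place each on the leftmost legal pile:
3 → new pile 1 (tops now [3])
13 → new pile 2 (tops now [3, 13])
2 → pile 1 (tops now [2, 13])
10 → pile 2 (tops now [2, 10])
6 → pile 2 (tops now [2, 6])
7 → new pile 3 (tops now [2, 6, 7])
12 → new pile 4 (tops now [2, 6, 7, 12])
8 → pile 4 (tops now [2, 6, 7, 8])
14 → new pile 5 (tops now [2, 6, 7, 8, 14])
1 → pile 1 (tops now [1, 6, 7, 8, 14])
4 → pile 2 (tops now [1, 4, 7, 8, 14])
5 → pile 3 (tops now [1, 4, 5, 8, 14])
9 → pile 5 (tops now [1, 4, 5, 8, 9])
11 → new pile 6 (tops now [1, 4, 5, 8, 9, 11])
Six piles.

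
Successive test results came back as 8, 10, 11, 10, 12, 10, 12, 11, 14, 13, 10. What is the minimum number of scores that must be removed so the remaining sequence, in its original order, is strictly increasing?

6

Fewest deletions = n − (longest strictly increasing subsequence).
i:      1  2  3  4  5  6  7  8  9 10 11
a[i]:   8 10 11 10 12 10 12 11 14 13 10
dp:     1  2  3  2  4  2  4  3  5  5  2
max dp = 5, so deletions = 11 − 5 = 6.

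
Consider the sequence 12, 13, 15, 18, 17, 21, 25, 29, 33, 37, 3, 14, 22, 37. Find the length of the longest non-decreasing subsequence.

Track the smallest tail for each achievable length (allowing ties):
12 → extends → [12]
13 → extends → [12, 13]
15 → extends → [12, 13, 15]
18 → extends → [12, 13, 15, 18]
17 → replaces 18 → [12, 13, 15, 17]
21 → extends → [12, 13, 15, 17, 21]
25 → extends → [12, 13, 15, 17, 21, 25]
29 → extends → [12, 13, 15, 17, 21, 25, 29]
33 → extends → [12, 13, 15, 17, 21, 25, 29, 33]
37 → extends → [12, 13, 15, 17, 21, 25, 29, 33, 37]
3 → replaces 12 → [3, 13, 15, 17, 21, 25, 29, 33, 37]
14 → replaces 15 → [3, 13, 14, 17, 21, 25, 29, 33, 37]
22 → replaces 25 → [3, 13, 14, 17, 21, 22, 29, 33, 37]
37 → extends → [3, 13, 14, 17, 21, 22, 29, 33, 37, 37]
Ten tails, so the longest non-decreasing subsequence has length 10 (e.g. 12, 13, 15, 18, 21, 25, 29, 33, 37, 37).

10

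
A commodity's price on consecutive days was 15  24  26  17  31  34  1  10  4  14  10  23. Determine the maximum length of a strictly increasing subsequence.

5

Track the smallest tail for each achievable length (strict):
15 → extends → [15]
24 → extends → [15, 24]
26 → extends → [15, 24, 26]
17 → replaces 24 → [15, 17, 26]
31 → extends → [15, 17, 26, 31]
34 → extends → [15, 17, 26, 31, 34]
1 → replaces 15 → [1, 17, 26, 31, 34]
10 → replaces 17 → [1, 10, 26, 31, 34]
4 → replaces 10 → [1, 4, 26, 31, 34]
14 → replaces 26 → [1, 4, 14, 31, 34]
10 → replaces 14 → [1, 4, 10, 31, 34]
23 → replaces 31 → [1, 4, 10, 23, 34]
Five tails, so the longest strictly increasing subsequence has length 5 (e.g. 15, 24, 26, 31, 34).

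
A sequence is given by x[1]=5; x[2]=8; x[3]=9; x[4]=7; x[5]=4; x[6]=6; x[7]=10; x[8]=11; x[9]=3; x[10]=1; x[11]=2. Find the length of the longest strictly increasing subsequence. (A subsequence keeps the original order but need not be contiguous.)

5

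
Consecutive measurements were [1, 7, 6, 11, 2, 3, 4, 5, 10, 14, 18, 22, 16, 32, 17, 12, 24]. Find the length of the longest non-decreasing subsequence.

10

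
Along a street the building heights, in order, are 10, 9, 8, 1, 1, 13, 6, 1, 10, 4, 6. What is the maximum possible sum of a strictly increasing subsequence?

23

Let S[i] be the best sum of a strictly increasing subsequence ending at i:
i:      1  2  3  4  5  6  7  8  9 10 11
a[i]:  10  9  8  1  1 13  6  1 10  4  6
S:     10  9  8  1  1 23  7  1 19  5 11
Maximum is 23 (e.g. 10 + 13).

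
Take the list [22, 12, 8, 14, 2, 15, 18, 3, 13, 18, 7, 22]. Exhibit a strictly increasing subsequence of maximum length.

Patience tails give the LIS length; then backtrack through the dp parents:
22 → extends → [22]
12 → replaces 22 → [12]
8 → replaces 12 → [8]
14 → extends → [8, 14]
2 → replaces 8 → [2, 14]
15 → extends → [2, 14, 15]
18 → extends → [2, 14, 15, 18]
3 → replaces 14 → [2, 3, 15, 18]
13 → replaces 15 → [2, 3, 13, 18]
18 → already a tail → [2, 3, 13, 18]
7 → replaces 13 → [2, 3, 7, 18]
22 → extends → [2, 3, 7, 18, 22]
Length 5; one witness is 12, 14, 15, 18, 22.

12, 14, 15, 18, 22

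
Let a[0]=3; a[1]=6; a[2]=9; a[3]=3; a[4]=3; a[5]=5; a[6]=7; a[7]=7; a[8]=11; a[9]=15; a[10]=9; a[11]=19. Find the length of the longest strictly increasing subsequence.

Let dp[i] be the length of the longest such subsequence ending at index i:
i:      0  1  2  3  4  5  6  7  8  9 10 11
a[i]:   3  6  9  3  3  5  7  7 11 15  9 19
dp:     1  2  3  1  1  2  3  3  4  5  4  6
Maximum dp value is 6.

6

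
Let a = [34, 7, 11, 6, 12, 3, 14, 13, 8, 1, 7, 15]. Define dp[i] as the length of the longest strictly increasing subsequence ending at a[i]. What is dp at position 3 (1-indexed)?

2

dp[i] = 1 + max{dp[j] : j<i, a[j]<a[i]} (or 1 if no such j):
i:      1  2  3  4  5  6  7  8  9 10 11 12
a[i]:  34  7 11  6 12  3 14 13  8  1  7 15
dp:     1  1  2  1  3  1  4  4  2  1  2  5
At index 3 the value is 2.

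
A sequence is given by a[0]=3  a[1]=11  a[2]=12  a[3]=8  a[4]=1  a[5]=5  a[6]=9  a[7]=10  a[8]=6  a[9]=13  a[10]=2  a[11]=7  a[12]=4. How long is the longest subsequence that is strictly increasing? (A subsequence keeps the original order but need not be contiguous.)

Track the smallest tail for each achievable length (strict):
3 → extends → [3]
11 → extends → [3, 11]
12 → extends → [3, 11, 12]
8 → replaces 11 → [3, 8, 12]
1 → replaces 3 → [1, 8, 12]
5 → replaces 8 → [1, 5, 12]
9 → replaces 12 → [1, 5, 9]
10 → extends → [1, 5, 9, 10]
6 → replaces 9 → [1, 5, 6, 10]
13 → extends → [1, 5, 6, 10, 13]
2 → replaces 5 → [1, 2, 6, 10, 13]
7 → replaces 10 → [1, 2, 6, 7, 13]
4 → replaces 6 → [1, 2, 4, 7, 13]
Five tails, so the longest strictly increasing subsequence has length 5 (e.g. 3, 8, 9, 10, 13).

5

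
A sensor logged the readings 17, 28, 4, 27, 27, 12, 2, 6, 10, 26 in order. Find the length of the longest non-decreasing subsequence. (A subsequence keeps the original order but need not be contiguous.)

Track the smallest tail for each achievable length (allowing ties):
17 → extends → [17]
28 → extends → [17, 28]
4 → replaces 17 → [4, 28]
27 → replaces 28 → [4, 27]
27 → extends → [4, 27, 27]
12 → replaces 27 → [4, 12, 27]
2 → replaces 4 → [2, 12, 27]
6 → replaces 12 → [2, 6, 27]
10 → replaces 27 → [2, 6, 10]
26 → extends → [2, 6, 10, 26]
Four tails, so the longest non-decreasing subsequence has length 4 (e.g. 4, 6, 10, 26).

4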